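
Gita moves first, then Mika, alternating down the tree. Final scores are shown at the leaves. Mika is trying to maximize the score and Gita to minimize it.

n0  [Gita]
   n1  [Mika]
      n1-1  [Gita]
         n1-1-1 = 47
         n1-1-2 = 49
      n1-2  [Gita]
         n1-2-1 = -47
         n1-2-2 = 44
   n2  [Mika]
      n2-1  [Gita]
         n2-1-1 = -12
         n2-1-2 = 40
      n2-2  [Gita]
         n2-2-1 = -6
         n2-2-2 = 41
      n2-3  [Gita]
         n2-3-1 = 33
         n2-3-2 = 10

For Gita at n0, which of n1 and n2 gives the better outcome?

n2

n1-1 (Gita): min(47, 49) = 47
n1-2 (Gita): min(-47, 44) = -47
n1 (Mika): max(47, -47) = 47
n2-1 (Gita): min(-12, 40) = -12
n2-2 (Gita): min(-6, 41) = -6
n2-3 (Gita): min(33, 10) = 10
n2 (Mika): max(-12, -6, 10) = 10
Gita prefers the lower value; n1=47, n2=10. n2 is better since 10 < 47.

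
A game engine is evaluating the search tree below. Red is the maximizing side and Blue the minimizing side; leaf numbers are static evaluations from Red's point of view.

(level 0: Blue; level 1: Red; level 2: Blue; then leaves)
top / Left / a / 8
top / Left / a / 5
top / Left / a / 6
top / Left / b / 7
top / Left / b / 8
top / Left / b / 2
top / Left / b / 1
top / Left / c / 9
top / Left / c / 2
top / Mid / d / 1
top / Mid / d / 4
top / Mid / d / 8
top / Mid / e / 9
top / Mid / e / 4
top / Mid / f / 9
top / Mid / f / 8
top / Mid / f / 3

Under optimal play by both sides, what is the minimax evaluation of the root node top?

4

a (Blue): min(8, 5, 6) = 5
b (Blue): min(7, 8, 2, 1) = 1
c (Blue): min(9, 2) = 2
Left (Red): max(5, 1, 2) = 5
d (Blue): min(1, 4, 8) = 1
e (Blue): min(9, 4) = 4
f (Blue): min(9, 8, 3) = 3
Mid (Red): max(1, 4, 3) = 4
top (Blue): min(5, 4) = 4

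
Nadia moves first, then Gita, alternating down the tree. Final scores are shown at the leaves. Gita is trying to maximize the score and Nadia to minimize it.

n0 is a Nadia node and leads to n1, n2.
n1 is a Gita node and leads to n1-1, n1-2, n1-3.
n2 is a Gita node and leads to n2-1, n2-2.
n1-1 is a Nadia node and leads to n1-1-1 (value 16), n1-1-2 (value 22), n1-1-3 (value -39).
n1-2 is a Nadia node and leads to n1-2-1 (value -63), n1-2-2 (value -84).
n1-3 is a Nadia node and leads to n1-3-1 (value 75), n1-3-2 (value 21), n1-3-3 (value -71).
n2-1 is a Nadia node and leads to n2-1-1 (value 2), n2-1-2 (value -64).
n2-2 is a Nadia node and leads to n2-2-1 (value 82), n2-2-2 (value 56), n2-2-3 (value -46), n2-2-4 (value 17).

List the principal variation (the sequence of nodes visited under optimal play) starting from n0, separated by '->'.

n0 -> n2 -> n2-2 -> n2-2-3

n1-1 (Nadia): min(16, 22, -39) = -39
n1-2 (Nadia): min(-63, -84) = -84
n1-3 (Nadia): min(75, 21, -71) = -71
n1 (Gita): max(-39, -84, -71) = -39
n2-1 (Nadia): min(2, -64) = -64
n2-2 (Nadia): min(82, 56, -46, 17) = -46
n2 (Gita): max(-64, -46) = -46
n0 (Nadia): min(-39, -46) = -46
At n0, Nadia picks n2 (lowest: -46).
At n2, Gita picks n2-2 (highest: -46).
At n2-2, Nadia picks n2-2-3 (lowest: -46).
Terminal value -46.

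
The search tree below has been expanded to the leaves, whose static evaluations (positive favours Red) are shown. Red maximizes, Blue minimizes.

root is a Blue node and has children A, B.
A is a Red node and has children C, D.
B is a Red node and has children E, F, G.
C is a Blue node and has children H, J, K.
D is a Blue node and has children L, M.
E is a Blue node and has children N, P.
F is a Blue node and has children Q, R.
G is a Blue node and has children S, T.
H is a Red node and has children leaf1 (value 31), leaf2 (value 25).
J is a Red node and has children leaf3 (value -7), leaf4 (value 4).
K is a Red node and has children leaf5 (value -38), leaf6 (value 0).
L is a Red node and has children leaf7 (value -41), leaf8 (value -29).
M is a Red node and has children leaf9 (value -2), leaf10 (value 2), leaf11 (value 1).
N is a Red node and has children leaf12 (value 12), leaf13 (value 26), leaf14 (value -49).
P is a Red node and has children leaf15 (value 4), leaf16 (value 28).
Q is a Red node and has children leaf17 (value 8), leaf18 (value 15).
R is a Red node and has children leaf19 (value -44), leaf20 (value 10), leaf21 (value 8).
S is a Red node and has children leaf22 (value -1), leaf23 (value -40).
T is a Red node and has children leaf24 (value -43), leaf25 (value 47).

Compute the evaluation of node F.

Q (Red): max(8, 15) = 15
R (Red): max(-44, 10, 8) = 10
F (Blue): min(15, 10) = 10

10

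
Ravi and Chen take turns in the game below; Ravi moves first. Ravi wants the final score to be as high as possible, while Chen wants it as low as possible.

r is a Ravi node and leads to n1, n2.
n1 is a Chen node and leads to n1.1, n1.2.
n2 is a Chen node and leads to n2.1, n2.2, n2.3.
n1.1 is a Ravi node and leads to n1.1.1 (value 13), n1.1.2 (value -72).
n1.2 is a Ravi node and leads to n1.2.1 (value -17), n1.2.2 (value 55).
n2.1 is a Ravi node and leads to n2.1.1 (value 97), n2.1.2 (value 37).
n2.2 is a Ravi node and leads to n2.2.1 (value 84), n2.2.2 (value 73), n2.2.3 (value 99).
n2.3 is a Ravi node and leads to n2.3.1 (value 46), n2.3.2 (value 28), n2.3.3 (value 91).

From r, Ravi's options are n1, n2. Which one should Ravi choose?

n1.1 (Ravi): max(13, -72) = 13
n1.2 (Ravi): max(-17, 55) = 55
n1 (Chen): min(13, 55) = 13
n2.1 (Ravi): max(97, 37) = 97
n2.2 (Ravi): max(84, 73, 99) = 99
n2.3 (Ravi): max(46, 28, 91) = 91
n2 (Chen): min(97, 99, 91) = 91
r (Ravi): max(13, 91) = 91
Ravi at r wants the highest of {n1=13, n2=91}, so chooses n2.

n2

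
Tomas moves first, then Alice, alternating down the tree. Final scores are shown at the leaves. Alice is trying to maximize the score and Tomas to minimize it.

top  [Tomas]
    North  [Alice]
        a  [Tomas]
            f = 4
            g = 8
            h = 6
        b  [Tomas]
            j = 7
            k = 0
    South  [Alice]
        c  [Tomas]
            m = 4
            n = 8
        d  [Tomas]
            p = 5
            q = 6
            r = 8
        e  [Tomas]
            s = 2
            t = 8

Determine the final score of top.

a (Tomas): min(4, 8, 6) = 4
b (Tomas): min(7, 0) = 0
North (Alice): max(4, 0) = 4
c (Tomas): min(4, 8) = 4
d (Tomas): min(5, 6, 8) = 5
e (Tomas): min(2, 8) = 2
South (Alice): max(4, 5, 2) = 5
top (Tomas): min(4, 5) = 4

4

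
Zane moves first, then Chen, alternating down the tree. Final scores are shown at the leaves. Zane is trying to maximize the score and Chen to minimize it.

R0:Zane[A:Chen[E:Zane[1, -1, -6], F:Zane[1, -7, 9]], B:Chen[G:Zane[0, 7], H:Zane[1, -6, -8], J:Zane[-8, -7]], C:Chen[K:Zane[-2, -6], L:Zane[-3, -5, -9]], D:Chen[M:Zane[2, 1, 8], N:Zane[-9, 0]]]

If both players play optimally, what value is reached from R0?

E (Zane): max(1, -1, -6) = 1
F (Zane): max(1, -7, 9) = 9
A (Chen): min(1, 9) = 1
G (Zane): max(0, 7) = 7
H (Zane): max(1, -6, -8) = 1
J (Zane): max(-8, -7) = -7
B (Chen): min(7, 1, -7) = -7
K (Zane): max(-2, -6) = -2
L (Zane): max(-3, -5, -9) = -3
C (Chen): min(-2, -3) = -3
M (Zane): max(2, 1, 8) = 8
N (Zane): max(-9, 0) = 0
D (Chen): min(8, 0) = 0
R0 (Zane): max(1, -7, -3, 0) = 1

1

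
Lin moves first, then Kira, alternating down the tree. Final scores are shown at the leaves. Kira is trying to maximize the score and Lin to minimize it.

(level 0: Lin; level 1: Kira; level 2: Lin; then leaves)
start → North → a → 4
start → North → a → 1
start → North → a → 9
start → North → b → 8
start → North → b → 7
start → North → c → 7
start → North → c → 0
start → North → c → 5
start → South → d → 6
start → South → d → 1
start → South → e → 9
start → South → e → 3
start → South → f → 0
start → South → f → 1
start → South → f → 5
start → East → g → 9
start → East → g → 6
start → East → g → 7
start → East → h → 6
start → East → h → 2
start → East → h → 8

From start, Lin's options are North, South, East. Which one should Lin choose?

South

a (Lin): min(4, 1, 9) = 1
b (Lin): min(8, 7) = 7
c (Lin): min(7, 0, 5) = 0
North (Kira): max(1, 7, 0) = 7
d (Lin): min(6, 1) = 1
e (Lin): min(9, 3) = 3
f (Lin): min(0, 1, 5) = 0
South (Kira): max(1, 3, 0) = 3
g (Lin): min(9, 6, 7) = 6
h (Lin): min(6, 2, 8) = 2
East (Kira): max(6, 2) = 6
start (Lin): min(7, 3, 6) = 3
Lin at start wants the lowest of {North=7, South=3, East=6}, so chooses South.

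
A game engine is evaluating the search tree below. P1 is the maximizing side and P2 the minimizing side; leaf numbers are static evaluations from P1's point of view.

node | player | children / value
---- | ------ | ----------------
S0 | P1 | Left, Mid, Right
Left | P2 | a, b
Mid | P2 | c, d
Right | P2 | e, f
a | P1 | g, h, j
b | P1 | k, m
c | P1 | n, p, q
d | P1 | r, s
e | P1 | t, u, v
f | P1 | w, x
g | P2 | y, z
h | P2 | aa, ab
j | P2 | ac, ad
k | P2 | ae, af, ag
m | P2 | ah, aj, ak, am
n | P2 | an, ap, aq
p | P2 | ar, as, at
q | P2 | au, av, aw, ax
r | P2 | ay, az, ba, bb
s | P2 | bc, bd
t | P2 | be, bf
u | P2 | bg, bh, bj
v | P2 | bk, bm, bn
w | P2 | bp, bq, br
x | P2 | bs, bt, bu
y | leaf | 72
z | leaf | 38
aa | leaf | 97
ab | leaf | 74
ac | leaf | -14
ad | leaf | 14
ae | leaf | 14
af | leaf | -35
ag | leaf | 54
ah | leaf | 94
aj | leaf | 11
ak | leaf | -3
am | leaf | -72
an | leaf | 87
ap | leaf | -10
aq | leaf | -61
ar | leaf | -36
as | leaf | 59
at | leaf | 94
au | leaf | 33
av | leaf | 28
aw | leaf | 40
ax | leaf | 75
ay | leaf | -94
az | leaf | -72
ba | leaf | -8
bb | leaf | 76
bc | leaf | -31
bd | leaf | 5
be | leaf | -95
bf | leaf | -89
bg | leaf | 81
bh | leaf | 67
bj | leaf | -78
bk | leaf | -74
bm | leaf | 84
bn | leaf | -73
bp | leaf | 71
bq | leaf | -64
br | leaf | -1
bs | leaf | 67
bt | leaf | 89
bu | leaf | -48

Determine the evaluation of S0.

g (P2): min(72, 38) = 38
h (P2): min(97, 74) = 74
j (P2): min(-14, 14) = -14
a (P1): max(38, 74, -14) = 74
k (P2): min(14, -35, 54) = -35
m (P2): min(94, 11, -3, -72) = -72
b (P1): max(-35, -72) = -35
Left (P2): min(74, -35) = -35
n (P2): min(87, -10, -61) = -61
p (P2): min(-36, 59, 94) = -36
q (P2): min(33, 28, 40, 75) = 28
c (P1): max(-61, -36, 28) = 28
r (P2): min(-94, -72, -8, 76) = -94
s (P2): min(-31, 5) = -31
d (P1): max(-94, -31) = -31
Mid (P2): min(28, -31) = -31
t (P2): min(-95, -89) = -95
u (P2): min(81, 67, -78) = -78
v (P2): min(-74, 84, -73) = -74
e (P1): max(-95, -78, -74) = -74
w (P2): min(71, -64, -1) = -64
x (P2): min(67, 89, -48) = -48
f (P1): max(-64, -48) = -48
Right (P2): min(-74, -48) = -74
S0 (P1): max(-35, -31, -74) = -31

-31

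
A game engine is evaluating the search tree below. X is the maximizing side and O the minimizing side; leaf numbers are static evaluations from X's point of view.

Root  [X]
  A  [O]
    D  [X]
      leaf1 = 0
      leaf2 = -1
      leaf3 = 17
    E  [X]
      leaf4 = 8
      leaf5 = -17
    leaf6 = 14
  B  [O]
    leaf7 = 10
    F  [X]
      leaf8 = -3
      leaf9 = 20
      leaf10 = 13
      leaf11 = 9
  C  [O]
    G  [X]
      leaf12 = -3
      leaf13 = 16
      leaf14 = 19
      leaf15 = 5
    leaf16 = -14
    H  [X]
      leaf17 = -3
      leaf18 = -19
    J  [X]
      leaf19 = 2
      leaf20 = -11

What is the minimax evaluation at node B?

10

F (X): max(-3, 20, 13, 9) = 20
B (O): min(10, 20) = 10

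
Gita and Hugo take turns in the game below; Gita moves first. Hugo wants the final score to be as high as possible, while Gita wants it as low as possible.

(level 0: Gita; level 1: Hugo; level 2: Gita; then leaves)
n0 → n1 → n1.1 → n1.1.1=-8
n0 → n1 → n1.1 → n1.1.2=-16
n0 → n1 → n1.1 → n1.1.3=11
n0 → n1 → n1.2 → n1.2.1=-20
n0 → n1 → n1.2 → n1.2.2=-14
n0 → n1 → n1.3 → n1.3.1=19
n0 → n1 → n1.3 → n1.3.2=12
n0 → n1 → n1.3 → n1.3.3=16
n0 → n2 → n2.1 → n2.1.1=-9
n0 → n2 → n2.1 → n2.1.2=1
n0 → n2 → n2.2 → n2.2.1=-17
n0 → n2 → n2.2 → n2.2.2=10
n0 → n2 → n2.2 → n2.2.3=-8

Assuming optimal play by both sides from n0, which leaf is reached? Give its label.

n2.1.1

n1.1 (Gita): min(-8, -16, 11) = -16
n1.2 (Gita): min(-20, -14) = -20
n1.3 (Gita): min(19, 12, 16) = 12
n1 (Hugo): max(-16, -20, 12) = 12
n2.1 (Gita): min(-9, 1) = -9
n2.2 (Gita): min(-17, 10, -8) = -17
n2 (Hugo): max(-9, -17) = -9
n0 (Gita): min(12, -9) = -9
At n0, Gita picks n2 (lowest: -9).
At n2, Hugo picks n2.1 (highest: -9).
At n2.1, Gita picks n2.1.1 (lowest: -9).
Terminal value -9.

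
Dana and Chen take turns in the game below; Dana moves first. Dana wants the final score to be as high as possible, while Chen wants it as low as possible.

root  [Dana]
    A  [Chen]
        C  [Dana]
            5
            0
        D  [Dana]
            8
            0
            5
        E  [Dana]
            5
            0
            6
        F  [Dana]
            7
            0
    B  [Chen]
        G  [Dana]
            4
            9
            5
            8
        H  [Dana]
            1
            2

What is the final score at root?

5

C (Dana): max(5, 0) = 5
D (Dana): max(8, 0, 5) = 8
E (Dana): max(5, 0, 6) = 6
F (Dana): max(7, 0) = 7
A (Chen): min(5, 8, 6, 7) = 5
G (Dana): max(4, 9, 5, 8) = 9
H (Dana): max(1, 2) = 2
B (Chen): min(9, 2) = 2
root (Dana): max(5, 2) = 5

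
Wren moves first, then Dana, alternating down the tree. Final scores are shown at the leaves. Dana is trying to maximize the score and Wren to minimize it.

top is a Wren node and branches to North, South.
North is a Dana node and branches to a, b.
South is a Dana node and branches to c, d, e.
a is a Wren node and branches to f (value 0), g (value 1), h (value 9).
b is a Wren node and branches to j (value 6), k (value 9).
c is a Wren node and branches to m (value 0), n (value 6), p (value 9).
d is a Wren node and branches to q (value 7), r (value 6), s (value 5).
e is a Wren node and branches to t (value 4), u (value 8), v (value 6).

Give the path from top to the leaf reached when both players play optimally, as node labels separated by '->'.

a (Wren): min(0, 1, 9) = 0
b (Wren): min(6, 9) = 6
North (Dana): max(0, 6) = 6
c (Wren): min(0, 6, 9) = 0
d (Wren): min(7, 6, 5) = 5
e (Wren): min(4, 8, 6) = 4
South (Dana): max(0, 5, 4) = 5
top (Wren): min(6, 5) = 5
At top, Wren picks South (lowest: 5).
At South, Dana picks d (highest: 5).
At d, Wren picks s (lowest: 5).
Terminal value 5.

top -> South -> d -> s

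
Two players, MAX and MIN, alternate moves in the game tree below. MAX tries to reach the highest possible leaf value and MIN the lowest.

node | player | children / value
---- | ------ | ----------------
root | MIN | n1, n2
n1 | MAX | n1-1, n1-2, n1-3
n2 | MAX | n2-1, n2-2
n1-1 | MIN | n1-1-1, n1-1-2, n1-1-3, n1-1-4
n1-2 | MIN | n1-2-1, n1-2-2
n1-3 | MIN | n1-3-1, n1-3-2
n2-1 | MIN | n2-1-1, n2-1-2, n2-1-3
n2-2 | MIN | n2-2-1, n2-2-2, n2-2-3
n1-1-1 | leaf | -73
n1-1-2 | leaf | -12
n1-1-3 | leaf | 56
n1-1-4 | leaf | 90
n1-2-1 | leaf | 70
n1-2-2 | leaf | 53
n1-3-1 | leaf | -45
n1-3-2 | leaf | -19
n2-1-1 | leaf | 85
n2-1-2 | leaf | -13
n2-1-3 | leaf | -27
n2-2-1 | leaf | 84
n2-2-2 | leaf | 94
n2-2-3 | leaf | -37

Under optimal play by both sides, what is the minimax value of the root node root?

n1-1 (MIN): min(-73, -12, 56, 90) = -73
n1-2 (MIN): min(70, 53) = 53
n1-3 (MIN): min(-45, -19) = -45
n1 (MAX): max(-73, 53, -45) = 53
n2-1 (MIN): min(85, -13, -27) = -27
n2-2 (MIN): min(84, 94, -37) = -37
n2 (MAX): max(-27, -37) = -27
root (MIN): min(53, -27) = -27

-27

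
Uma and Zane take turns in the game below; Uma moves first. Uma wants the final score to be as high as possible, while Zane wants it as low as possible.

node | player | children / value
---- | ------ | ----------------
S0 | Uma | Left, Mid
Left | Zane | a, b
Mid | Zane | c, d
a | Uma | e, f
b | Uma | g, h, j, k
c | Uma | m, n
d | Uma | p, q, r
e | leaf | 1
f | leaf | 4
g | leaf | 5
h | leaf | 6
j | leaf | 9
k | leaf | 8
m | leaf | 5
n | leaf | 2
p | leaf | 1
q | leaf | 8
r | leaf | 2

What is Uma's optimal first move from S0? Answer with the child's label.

a (Uma): max(1, 4) = 4
b (Uma): max(5, 6, 9, 8) = 9
Left (Zane): min(4, 9) = 4
c (Uma): max(5, 2) = 5
d (Uma): max(1, 8, 2) = 8
Mid (Zane): min(5, 8) = 5
S0 (Uma): max(4, 5) = 5
Uma at S0 wants the highest of {Left=4, Mid=5}, so chooses Mid.

Mid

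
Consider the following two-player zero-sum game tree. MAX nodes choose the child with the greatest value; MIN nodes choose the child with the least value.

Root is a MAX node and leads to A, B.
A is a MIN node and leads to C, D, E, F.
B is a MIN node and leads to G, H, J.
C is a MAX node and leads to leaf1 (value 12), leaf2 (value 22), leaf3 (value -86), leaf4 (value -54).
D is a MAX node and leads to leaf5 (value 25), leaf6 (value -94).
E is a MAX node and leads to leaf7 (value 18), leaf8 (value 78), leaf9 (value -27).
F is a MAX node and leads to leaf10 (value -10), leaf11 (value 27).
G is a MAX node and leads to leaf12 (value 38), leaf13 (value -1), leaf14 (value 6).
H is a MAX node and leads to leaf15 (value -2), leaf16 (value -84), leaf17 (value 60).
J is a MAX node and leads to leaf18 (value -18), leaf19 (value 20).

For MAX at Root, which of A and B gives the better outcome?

C (MAX): max(12, 22, -86, -54) = 22
D (MAX): max(25, -94) = 25
E (MAX): max(18, 78, -27) = 78
F (MAX): max(-10, 27) = 27
A (MIN): min(22, 25, 78, 27) = 22
G (MAX): max(38, -1, 6) = 38
H (MAX): max(-2, -84, 60) = 60
J (MAX): max(-18, 20) = 20
B (MIN): min(38, 60, 20) = 20
MAX prefers the higher value; A=22, B=20. A is better since 22 > 20.

A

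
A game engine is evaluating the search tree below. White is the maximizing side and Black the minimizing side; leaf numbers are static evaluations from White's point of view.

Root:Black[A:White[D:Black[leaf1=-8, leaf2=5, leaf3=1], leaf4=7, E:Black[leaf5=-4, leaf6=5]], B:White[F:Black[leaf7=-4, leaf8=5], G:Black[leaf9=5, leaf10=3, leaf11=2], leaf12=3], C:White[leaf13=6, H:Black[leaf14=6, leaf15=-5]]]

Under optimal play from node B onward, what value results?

3

F (Black): min(-4, 5) = -4
G (Black): min(5, 3, 2) = 2
B (White): max(-4, 2, 3) = 3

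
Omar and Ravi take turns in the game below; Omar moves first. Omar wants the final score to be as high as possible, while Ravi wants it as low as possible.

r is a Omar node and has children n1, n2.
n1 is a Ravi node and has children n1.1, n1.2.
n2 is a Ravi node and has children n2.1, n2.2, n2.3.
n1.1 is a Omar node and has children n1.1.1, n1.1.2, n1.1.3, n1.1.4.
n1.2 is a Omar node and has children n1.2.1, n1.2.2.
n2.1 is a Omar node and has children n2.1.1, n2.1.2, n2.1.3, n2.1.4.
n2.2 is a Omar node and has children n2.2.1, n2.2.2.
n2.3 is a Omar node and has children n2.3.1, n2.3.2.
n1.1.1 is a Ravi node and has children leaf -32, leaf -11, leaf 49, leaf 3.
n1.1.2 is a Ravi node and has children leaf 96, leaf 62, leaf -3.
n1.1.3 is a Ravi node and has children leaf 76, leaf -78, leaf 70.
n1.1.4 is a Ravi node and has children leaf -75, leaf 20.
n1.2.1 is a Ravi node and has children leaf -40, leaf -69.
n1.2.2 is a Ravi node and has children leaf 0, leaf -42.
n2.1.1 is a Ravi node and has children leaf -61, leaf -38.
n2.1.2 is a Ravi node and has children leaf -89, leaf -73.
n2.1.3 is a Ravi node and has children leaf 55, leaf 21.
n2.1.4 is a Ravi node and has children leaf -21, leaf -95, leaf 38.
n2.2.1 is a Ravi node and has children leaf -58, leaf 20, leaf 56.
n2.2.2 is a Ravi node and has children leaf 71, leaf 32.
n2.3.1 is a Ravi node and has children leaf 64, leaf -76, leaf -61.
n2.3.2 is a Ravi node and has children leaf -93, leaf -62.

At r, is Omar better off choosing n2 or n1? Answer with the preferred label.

n1

n2.1.1 (Ravi): min(-61, -38) = -61
n2.1.2 (Ravi): min(-89, -73) = -89
n2.1.3 (Ravi): min(55, 21) = 21
n2.1.4 (Ravi): min(-21, -95, 38) = -95
n2.1 (Omar): max(-61, -89, 21, -95) = 21
n2.2.1 (Ravi): min(-58, 20, 56) = -58
n2.2.2 (Ravi): min(71, 32) = 32
n2.2 (Omar): max(-58, 32) = 32
n2.3.1 (Ravi): min(64, -76, -61) = -76
n2.3.2 (Ravi): min(-93, -62) = -93
n2.3 (Omar): max(-76, -93) = -76
n2 (Ravi): min(21, 32, -76) = -76
n1.1.1 (Ravi): min(-32, -11, 49, 3) = -32
n1.1.2 (Ravi): min(96, 62, -3) = -3
n1.1.3 (Ravi): min(76, -78, 70) = -78
n1.1.4 (Ravi): min(-75, 20) = -75
n1.1 (Omar): max(-32, -3, -78, -75) = -3
n1.2.1 (Ravi): min(-40, -69) = -69
n1.2.2 (Ravi): min(0, -42) = -42
n1.2 (Omar): max(-69, -42) = -42
n1 (Ravi): min(-3, -42) = -42
Omar prefers the higher value; n2=-76, n1=-42. n1 is better since -42 > -76.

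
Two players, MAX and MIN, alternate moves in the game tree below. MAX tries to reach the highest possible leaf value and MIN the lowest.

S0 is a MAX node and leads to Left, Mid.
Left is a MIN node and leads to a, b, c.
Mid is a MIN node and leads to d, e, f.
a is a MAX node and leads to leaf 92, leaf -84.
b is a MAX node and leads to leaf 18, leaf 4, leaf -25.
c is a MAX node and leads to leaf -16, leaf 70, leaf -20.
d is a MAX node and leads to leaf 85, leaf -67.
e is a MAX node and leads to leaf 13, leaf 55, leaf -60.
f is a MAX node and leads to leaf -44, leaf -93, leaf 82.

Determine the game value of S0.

55

a (MAX): max(92, -84) = 92
b (MAX): max(18, 4, -25) = 18
c (MAX): max(-16, 70, -20) = 70
Left (MIN): min(92, 18, 70) = 18
d (MAX): max(85, -67) = 85
e (MAX): max(13, 55, -60) = 55
f (MAX): max(-44, -93, 82) = 82
Mid (MIN): min(85, 55, 82) = 55
S0 (MAX): max(18, 55) = 55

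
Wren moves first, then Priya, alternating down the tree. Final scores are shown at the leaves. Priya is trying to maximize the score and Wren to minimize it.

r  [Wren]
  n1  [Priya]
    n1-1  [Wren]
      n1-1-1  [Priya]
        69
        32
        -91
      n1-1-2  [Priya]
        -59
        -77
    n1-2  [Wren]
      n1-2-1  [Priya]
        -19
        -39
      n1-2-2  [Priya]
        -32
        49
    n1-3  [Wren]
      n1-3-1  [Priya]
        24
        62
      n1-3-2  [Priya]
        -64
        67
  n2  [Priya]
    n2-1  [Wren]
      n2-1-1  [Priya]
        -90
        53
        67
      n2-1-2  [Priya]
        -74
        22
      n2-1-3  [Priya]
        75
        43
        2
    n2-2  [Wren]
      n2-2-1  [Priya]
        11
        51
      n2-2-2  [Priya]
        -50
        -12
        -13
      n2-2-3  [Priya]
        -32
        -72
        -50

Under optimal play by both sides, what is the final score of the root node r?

22

n1-1-1 (Priya): max(69, 32, -91) = 69
n1-1-2 (Priya): max(-59, -77) = -59
n1-1 (Wren): min(69, -59) = -59
n1-2-1 (Priya): max(-19, -39) = -19
n1-2-2 (Priya): max(-32, 49) = 49
n1-2 (Wren): min(-19, 49) = -19
n1-3-1 (Priya): max(24, 62) = 62
n1-3-2 (Priya): max(-64, 67) = 67
n1-3 (Wren): min(62, 67) = 62
n1 (Priya): max(-59, -19, 62) = 62
n2-1-1 (Priya): max(-90, 53, 67) = 67
n2-1-2 (Priya): max(-74, 22) = 22
n2-1-3 (Priya): max(75, 43, 2) = 75
n2-1 (Wren): min(67, 22, 75) = 22
n2-2-1 (Priya): max(11, 51) = 51
n2-2-2 (Priya): max(-50, -12, -13) = -12
n2-2-3 (Priya): max(-32, -72, -50) = -32
n2-2 (Wren): min(51, -12, -32) = -32
n2 (Priya): max(22, -32) = 22
r (Wren): min(62, 22) = 22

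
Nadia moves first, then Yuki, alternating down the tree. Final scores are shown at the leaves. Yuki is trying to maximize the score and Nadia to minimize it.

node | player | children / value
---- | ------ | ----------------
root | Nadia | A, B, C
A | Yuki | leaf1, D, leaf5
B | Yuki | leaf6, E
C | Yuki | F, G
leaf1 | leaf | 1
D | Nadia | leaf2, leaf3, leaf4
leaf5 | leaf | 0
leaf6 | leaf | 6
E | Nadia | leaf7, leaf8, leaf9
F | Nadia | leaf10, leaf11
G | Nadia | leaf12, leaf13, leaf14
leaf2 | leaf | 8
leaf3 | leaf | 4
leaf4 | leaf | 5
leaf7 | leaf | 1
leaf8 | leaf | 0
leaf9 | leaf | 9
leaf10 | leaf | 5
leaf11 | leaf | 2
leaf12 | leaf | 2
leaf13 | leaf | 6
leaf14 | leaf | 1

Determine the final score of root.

2

D (Nadia): min(8, 4, 5) = 4
A (Yuki): max(1, 4, 0) = 4
E (Nadia): min(1, 0, 9) = 0
B (Yuki): max(6, 0) = 6
F (Nadia): min(5, 2) = 2
G (Nadia): min(2, 6, 1) = 1
C (Yuki): max(2, 1) = 2
root (Nadia): min(4, 6, 2) = 2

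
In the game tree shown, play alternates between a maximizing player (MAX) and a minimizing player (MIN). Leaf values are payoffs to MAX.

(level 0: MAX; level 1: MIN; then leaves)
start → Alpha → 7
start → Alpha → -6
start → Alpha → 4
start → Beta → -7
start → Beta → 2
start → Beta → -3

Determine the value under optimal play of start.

Alpha (MIN): min(7, -6, 4) = -6
Beta (MIN): min(-7, 2, -3) = -7
start (MAX): max(-6, -7) = -6

-6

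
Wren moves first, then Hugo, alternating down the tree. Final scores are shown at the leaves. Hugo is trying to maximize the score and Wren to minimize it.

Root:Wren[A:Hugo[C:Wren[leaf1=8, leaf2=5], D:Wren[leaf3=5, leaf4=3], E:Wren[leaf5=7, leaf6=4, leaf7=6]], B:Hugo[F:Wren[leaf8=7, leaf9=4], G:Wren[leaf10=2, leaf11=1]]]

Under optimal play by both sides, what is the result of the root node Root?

C (Wren): min(8, 5) = 5
D (Wren): min(5, 3) = 3
E (Wren): min(7, 4, 6) = 4
A (Hugo): max(5, 3, 4) = 5
F (Wren): min(7, 4) = 4
G (Wren): min(2, 1) = 1
B (Hugo): max(4, 1) = 4
Root (Wren): min(5, 4) = 4

4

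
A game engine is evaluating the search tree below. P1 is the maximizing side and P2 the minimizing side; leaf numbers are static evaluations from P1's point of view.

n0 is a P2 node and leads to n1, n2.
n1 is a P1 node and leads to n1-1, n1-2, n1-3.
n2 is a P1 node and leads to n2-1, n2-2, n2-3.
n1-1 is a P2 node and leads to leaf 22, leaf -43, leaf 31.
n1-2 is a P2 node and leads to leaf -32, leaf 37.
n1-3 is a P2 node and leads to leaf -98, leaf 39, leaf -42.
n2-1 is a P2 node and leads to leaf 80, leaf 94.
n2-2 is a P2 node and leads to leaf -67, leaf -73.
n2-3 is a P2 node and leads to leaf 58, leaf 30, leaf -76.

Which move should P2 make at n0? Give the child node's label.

n1

n1-1 (P2): min(22, -43, 31) = -43
n1-2 (P2): min(-32, 37) = -32
n1-3 (P2): min(-98, 39, -42) = -98
n1 (P1): max(-43, -32, -98) = -32
n2-1 (P2): min(80, 94) = 80
n2-2 (P2): min(-67, -73) = -73
n2-3 (P2): min(58, 30, -76) = -76
n2 (P1): max(80, -73, -76) = 80
n0 (P2): min(-32, 80) = -32
P2 at n0 wants the lowest of {n1=-32, n2=80}, so chooses n1.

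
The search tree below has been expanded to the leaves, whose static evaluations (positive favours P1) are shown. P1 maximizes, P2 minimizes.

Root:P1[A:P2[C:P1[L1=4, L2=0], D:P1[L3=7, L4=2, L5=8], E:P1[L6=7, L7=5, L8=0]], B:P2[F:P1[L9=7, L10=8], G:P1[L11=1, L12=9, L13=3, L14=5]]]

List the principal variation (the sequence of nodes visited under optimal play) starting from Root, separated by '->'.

C (P1): max(4, 0) = 4
D (P1): max(7, 2, 8) = 8
E (P1): max(7, 5, 0) = 7
A (P2): min(4, 8, 7) = 4
F (P1): max(7, 8) = 8
G (P1): max(1, 9, 3, 5) = 9
B (P2): min(8, 9) = 8
Root (P1): max(4, 8) = 8
At Root, P1 picks B (highest: 8).
At B, P2 picks F (lowest: 8).
At F, P1 picks L10 (highest: 8).
Terminal value 8.

Root -> B -> F -> L10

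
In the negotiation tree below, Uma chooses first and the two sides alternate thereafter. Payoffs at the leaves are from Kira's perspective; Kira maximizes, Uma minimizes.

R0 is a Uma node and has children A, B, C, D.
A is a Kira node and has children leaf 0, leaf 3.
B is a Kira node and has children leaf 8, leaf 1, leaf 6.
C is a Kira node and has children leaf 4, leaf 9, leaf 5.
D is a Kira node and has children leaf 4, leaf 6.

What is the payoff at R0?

A (Kira): max(0, 3) = 3
B (Kira): max(8, 1, 6) = 8
C (Kira): max(4, 9, 5) = 9
D (Kira): max(4, 6) = 6
R0 (Uma): min(3, 8, 9, 6) = 3

3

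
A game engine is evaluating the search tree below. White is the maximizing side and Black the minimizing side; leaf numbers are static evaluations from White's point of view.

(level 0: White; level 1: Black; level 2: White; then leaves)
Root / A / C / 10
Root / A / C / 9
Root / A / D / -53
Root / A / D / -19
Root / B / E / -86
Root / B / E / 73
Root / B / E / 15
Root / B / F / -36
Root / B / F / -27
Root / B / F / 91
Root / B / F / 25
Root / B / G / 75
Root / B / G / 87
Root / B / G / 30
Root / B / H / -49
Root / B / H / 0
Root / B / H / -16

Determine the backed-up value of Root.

0

C (White): max(10, 9) = 10
D (White): max(-53, -19) = -19
A (Black): min(10, -19) = -19
E (White): max(-86, 73, 15) = 73
F (White): max(-36, -27, 91, 25) = 91
G (White): max(75, 87, 30) = 87
H (White): max(-49, 0, -16) = 0
B (Black): min(73, 91, 87, 0) = 0
Root (White): max(-19, 0) = 0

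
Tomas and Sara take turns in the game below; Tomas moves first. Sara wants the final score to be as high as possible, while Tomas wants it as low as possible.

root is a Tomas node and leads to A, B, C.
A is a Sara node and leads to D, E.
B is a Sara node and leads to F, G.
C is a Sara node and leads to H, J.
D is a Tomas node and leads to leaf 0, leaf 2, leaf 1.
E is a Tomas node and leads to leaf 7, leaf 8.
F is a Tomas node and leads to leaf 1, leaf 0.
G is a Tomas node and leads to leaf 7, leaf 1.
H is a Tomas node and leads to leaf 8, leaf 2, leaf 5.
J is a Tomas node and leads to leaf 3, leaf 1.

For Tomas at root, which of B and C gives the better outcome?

F (Tomas): min(1, 0) = 0
G (Tomas): min(7, 1) = 1
B (Sara): max(0, 1) = 1
H (Tomas): min(8, 2, 5) = 2
J (Tomas): min(3, 1) = 1
C (Sara): max(2, 1) = 2
Tomas prefers the lower value; B=1, C=2. B is better since 1 < 2.

B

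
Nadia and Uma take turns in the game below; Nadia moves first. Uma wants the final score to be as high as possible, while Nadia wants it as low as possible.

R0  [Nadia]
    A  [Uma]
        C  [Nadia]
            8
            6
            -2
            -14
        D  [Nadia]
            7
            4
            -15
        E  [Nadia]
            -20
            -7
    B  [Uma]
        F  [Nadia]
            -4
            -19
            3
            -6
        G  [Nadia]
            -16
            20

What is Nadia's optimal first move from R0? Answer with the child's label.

B

C (Nadia): min(8, 6, -2, -14) = -14
D (Nadia): min(7, 4, -15) = -15
E (Nadia): min(-20, -7) = -20
A (Uma): max(-14, -15, -20) = -14
F (Nadia): min(-4, -19, 3, -6) = -19
G (Nadia): min(-16, 20) = -16
B (Uma): max(-19, -16) = -16
R0 (Nadia): min(-14, -16) = -16
Nadia at R0 wants the lowest of {A=-14, B=-16}, so chooses B.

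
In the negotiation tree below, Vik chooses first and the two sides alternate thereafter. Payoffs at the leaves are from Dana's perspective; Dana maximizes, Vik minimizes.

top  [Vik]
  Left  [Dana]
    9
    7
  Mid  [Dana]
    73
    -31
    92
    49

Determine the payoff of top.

9

Left (Dana): max(9, 7) = 9
Mid (Dana): max(73, -31, 92, 49) = 92
top (Vik): min(9, 92) = 9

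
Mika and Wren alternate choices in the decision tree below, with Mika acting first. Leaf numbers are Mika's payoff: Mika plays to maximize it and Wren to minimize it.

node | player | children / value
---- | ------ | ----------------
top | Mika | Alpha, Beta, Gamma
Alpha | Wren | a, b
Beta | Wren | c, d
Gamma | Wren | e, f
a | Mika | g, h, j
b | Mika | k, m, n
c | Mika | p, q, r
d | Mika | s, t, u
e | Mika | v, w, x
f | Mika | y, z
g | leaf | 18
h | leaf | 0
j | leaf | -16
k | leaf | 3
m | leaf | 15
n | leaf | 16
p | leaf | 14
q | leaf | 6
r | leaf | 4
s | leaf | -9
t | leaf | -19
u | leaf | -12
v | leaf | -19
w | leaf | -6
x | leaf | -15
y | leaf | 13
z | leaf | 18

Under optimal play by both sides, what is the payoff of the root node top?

a (Mika): max(18, 0, -16) = 18
b (Mika): max(3, 15, 16) = 16
Alpha (Wren): min(18, 16) = 16
c (Mika): max(14, 6, 4) = 14
d (Mika): max(-9, -19, -12) = -9
Beta (Wren): min(14, -9) = -9
e (Mika): max(-19, -6, -15) = -6
f (Mika): max(13, 18) = 18
Gamma (Wren): min(-6, 18) = -6
top (Mika): max(16, -9, -6) = 16

16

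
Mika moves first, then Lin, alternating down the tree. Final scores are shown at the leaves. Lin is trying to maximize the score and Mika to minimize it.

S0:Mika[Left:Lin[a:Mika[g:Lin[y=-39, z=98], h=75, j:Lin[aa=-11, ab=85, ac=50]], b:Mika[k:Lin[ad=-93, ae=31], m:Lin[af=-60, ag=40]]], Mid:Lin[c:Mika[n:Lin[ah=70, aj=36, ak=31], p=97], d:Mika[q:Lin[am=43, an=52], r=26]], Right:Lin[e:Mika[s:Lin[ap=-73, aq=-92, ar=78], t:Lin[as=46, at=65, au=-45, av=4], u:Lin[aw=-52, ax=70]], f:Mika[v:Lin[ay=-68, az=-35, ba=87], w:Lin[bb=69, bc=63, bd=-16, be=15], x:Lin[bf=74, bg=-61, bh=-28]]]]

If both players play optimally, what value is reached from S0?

69

g (Lin): max(-39, 98) = 98
j (Lin): max(-11, 85, 50) = 85
a (Mika): min(98, 75, 85) = 75
k (Lin): max(-93, 31) = 31
m (Lin): max(-60, 40) = 40
b (Mika): min(31, 40) = 31
Left (Lin): max(75, 31) = 75
n (Lin): max(70, 36, 31) = 70
c (Mika): min(70, 97) = 70
q (Lin): max(43, 52) = 52
d (Mika): min(52, 26) = 26
Mid (Lin): max(70, 26) = 70
s (Lin): max(-73, -92, 78) = 78
t (Lin): max(46, 65, -45, 4) = 65
u (Lin): max(-52, 70) = 70
e (Mika): min(78, 65, 70) = 65
v (Lin): max(-68, -35, 87) = 87
w (Lin): max(69, 63, -16, 15) = 69
x (Lin): max(74, -61, -28) = 74
f (Mika): min(87, 69, 74) = 69
Right (Lin): max(65, 69) = 69
S0 (Mika): min(75, 70, 69) = 69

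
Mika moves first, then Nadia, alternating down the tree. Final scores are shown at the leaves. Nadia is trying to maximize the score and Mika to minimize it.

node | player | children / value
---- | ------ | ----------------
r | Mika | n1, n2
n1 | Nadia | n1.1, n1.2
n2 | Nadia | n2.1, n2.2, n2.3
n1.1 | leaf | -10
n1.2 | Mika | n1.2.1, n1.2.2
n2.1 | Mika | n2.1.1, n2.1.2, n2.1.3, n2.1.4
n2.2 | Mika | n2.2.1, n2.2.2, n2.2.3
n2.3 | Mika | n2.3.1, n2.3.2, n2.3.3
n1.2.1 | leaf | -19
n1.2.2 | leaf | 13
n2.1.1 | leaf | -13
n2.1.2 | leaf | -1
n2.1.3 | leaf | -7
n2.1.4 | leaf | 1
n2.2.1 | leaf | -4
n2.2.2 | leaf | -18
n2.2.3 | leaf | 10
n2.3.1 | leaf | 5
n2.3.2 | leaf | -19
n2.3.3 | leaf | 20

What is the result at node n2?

-13

n2.1 (Mika): min(-13, -1, -7, 1) = -13
n2.2 (Mika): min(-4, -18, 10) = -18
n2.3 (Mika): min(5, -19, 20) = -19
n2 (Nadia): max(-13, -18, -19) = -13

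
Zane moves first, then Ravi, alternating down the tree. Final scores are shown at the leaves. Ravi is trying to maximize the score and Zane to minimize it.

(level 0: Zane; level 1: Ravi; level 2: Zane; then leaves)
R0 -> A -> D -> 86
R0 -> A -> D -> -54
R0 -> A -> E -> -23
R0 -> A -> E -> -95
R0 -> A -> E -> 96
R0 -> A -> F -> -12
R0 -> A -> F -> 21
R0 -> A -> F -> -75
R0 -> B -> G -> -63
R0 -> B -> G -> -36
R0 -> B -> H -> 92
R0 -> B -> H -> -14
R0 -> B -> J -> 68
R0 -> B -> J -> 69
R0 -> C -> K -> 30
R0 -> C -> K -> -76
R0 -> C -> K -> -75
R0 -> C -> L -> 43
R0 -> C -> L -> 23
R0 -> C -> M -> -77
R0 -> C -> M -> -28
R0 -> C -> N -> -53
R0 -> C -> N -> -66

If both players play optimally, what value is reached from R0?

-54

D (Zane): min(86, -54) = -54
E (Zane): min(-23, -95, 96) = -95
F (Zane): min(-12, 21, -75) = -75
A (Ravi): max(-54, -95, -75) = -54
G (Zane): min(-63, -36) = -63
H (Zane): min(92, -14) = -14
J (Zane): min(68, 69) = 68
B (Ravi): max(-63, -14, 68) = 68
K (Zane): min(30, -76, -75) = -76
L (Zane): min(43, 23) = 23
M (Zane): min(-77, -28) = -77
N (Zane): min(-53, -66) = -66
C (Ravi): max(-76, 23, -77, -66) = 23
R0 (Zane): min(-54, 68, 23) = -54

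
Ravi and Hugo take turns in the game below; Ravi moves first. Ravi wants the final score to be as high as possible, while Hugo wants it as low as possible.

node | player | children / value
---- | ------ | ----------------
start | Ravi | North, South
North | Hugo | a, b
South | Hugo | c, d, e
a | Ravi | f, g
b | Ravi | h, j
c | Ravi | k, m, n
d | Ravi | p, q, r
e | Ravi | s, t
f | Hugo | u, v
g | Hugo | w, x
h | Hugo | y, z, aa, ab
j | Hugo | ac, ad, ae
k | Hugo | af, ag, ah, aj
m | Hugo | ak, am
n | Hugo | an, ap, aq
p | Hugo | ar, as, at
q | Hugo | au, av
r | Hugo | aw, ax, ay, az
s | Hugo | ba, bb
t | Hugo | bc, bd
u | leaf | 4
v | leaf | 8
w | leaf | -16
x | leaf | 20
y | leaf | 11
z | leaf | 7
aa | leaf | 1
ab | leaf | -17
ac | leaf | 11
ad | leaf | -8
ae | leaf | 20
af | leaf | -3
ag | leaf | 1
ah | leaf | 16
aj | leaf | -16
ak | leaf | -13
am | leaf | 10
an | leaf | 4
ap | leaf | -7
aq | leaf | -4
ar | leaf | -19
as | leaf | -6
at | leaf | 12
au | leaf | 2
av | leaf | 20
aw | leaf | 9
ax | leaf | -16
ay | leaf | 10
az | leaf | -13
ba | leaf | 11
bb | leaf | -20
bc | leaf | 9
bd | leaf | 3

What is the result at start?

f (Hugo): min(4, 8) = 4
g (Hugo): min(-16, 20) = -16
a (Ravi): max(4, -16) = 4
h (Hugo): min(11, 7, 1, -17) = -17
j (Hugo): min(11, -8, 20) = -8
b (Ravi): max(-17, -8) = -8
North (Hugo): min(4, -8) = -8
k (Hugo): min(-3, 1, 16, -16) = -16
m (Hugo): min(-13, 10) = -13
n (Hugo): min(4, -7, -4) = -7
c (Ravi): max(-16, -13, -7) = -7
p (Hugo): min(-19, -6, 12) = -19
q (Hugo): min(2, 20) = 2
r (Hugo): min(9, -16, 10, -13) = -16
d (Ravi): max(-19, 2, -16) = 2
s (Hugo): min(11, -20) = -20
t (Hugo): min(9, 3) = 3
e (Ravi): max(-20, 3) = 3
South (Hugo): min(-7, 2, 3) = -7
start (Ravi): max(-8, -7) = -7

-7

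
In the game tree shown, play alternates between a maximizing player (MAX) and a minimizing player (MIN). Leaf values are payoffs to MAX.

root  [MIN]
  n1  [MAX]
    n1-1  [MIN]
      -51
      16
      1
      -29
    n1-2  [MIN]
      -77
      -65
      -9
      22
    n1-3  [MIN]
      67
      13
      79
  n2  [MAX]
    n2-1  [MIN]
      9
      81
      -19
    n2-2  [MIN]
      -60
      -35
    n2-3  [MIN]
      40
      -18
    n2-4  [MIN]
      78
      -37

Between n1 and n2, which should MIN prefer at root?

n1-1 (MIN): min(-51, 16, 1, -29) = -51
n1-2 (MIN): min(-77, -65, -9, 22) = -77
n1-3 (MIN): min(67, 13, 79) = 13
n1 (MAX): max(-51, -77, 13) = 13
n2-1 (MIN): min(9, 81, -19) = -19
n2-2 (MIN): min(-60, -35) = -60
n2-3 (MIN): min(40, -18) = -18
n2-4 (MIN): min(78, -37) = -37
n2 (MAX): max(-19, -60, -18, -37) = -18
MIN prefers the lower value; n1=13, n2=-18. n2 is better since -18 < 13.

n2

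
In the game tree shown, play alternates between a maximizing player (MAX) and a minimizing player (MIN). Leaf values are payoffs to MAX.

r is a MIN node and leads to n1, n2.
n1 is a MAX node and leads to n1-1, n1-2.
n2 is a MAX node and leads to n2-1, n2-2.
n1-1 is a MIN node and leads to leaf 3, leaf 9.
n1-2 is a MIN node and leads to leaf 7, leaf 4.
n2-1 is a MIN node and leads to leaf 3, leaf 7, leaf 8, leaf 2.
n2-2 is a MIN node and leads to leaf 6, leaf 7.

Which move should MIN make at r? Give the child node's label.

n1

n1-1 (MIN): min(3, 9) = 3
n1-2 (MIN): min(7, 4) = 4
n1 (MAX): max(3, 4) = 4
n2-1 (MIN): min(3, 7, 8, 2) = 2
n2-2 (MIN): min(6, 7) = 6
n2 (MAX): max(2, 6) = 6
r (MIN): min(4, 6) = 4
MIN at r wants the lowest of {n1=4, n2=6}, so chooses n1.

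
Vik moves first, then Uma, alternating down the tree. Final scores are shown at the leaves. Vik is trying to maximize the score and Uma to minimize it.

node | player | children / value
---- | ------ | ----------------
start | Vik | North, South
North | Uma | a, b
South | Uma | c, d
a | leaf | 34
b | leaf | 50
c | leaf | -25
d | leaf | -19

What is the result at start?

34

North (Uma): min(34, 50) = 34
South (Uma): min(-25, -19) = -25
start (Vik): max(34, -25) = 34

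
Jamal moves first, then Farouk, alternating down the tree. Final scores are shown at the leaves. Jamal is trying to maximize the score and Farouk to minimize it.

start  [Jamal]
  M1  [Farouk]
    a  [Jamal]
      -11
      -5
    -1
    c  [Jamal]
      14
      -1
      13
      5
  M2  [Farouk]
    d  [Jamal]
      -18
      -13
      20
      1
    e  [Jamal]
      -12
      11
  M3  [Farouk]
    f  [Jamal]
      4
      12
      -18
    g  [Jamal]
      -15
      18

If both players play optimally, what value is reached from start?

12

a (Jamal): max(-11, -5) = -5
c (Jamal): max(14, -1, 13, 5) = 14
M1 (Farouk): min(-5, -1, 14) = -5
d (Jamal): max(-18, -13, 20, 1) = 20
e (Jamal): max(-12, 11) = 11
M2 (Farouk): min(20, 11) = 11
f (Jamal): max(4, 12, -18) = 12
g (Jamal): max(-15, 18) = 18
M3 (Farouk): min(12, 18) = 12
start (Jamal): max(-5, 11, 12) = 12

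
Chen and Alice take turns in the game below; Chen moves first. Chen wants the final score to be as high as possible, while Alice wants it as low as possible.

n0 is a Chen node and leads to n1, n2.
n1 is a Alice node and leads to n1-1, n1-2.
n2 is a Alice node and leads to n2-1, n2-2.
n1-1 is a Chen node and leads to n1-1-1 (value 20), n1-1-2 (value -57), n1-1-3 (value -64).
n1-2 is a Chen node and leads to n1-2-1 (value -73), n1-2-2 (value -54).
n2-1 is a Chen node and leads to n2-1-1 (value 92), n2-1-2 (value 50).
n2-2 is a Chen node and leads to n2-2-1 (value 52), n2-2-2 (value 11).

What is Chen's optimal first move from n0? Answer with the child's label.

n2

n1-1 (Chen): max(20, -57, -64) = 20
n1-2 (Chen): max(-73, -54) = -54
n1 (Alice): min(20, -54) = -54
n2-1 (Chen): max(92, 50) = 92
n2-2 (Chen): max(52, 11) = 52
n2 (Alice): min(92, 52) = 52
n0 (Chen): max(-54, 52) = 52
Chen at n0 wants the highest of {n1=-54, n2=52}, so chooses n2.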